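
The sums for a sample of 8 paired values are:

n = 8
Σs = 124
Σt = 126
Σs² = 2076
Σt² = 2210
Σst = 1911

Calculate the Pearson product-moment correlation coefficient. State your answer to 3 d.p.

r = (nΣst − ΣsΣt) / √[(nΣs² − (Σs)²)(nΣt² − (Σt)²)]
Numerator: 8×1911 − 124×126 = -336
Denominator: √[(16608 − 15376)(17680 − 15876)] = √[1232 × 1804] = 1490.8145
r = -336 / 1490.8145 ≈ -0.225

-0.225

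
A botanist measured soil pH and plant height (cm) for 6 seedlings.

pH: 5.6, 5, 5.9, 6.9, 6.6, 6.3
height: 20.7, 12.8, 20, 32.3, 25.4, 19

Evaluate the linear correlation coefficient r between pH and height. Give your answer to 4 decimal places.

n = 6, Σx = 36.3, Σy = 130.2, Σx² = 222.03, Σy² = 3041.78, Σxy = 808.13
nΣxy − ΣxΣy = 4848.78 − 4726.26 = 122.52
nΣx² − (Σx)² = 1332.18 − 1317.69 = 14.49; nΣy² − (Σy)² = 18250.68 − 16952.04 = 1298.64
r = 122.52 / √(14.49 × 1298.64) = 122.52 / 137.1761 ≈ 0.8932

0.8932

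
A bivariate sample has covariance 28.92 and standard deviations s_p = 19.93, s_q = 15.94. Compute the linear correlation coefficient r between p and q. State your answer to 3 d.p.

0.091

r = Cov(p,q) / (s_p · s_q) = 28.92 / (19.93 × 15.94)
  = 28.92 / 317.6842 ≈ 0.091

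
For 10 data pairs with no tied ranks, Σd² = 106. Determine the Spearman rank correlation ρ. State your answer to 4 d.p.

0.3576

ρ = 1 − 6Σd² / [n(n²−1)] = 1 − 6×106 / (10×99)
  = 1 − 636/990 = 1 − 0.64242 ≈ 0.3576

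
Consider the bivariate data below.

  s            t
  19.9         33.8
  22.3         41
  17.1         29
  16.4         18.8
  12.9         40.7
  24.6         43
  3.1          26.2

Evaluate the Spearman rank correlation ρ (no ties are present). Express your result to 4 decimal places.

0.7143

Rank s: 5, 6, 4, 3, 2, 7, 1
Rank t: 4, 6, 3, 1, 5, 7, 2
d = rank(s) − rank(t): 1, 0, 1, 2, -3, 0, -1; Σd² = 16
ρ = 1 − 6Σd² / [n(n²−1)] = 1 − 6×16 / (7×48) = 1 − 96/336 ≈ 0.7143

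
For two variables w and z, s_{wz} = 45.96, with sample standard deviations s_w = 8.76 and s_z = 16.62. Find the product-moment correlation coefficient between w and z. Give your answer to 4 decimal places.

0.3157

r = Cov(w,z) / (s_w · s_z) = 45.96 / (8.76 × 16.62)
  = 45.96 / 145.5912 ≈ 0.3157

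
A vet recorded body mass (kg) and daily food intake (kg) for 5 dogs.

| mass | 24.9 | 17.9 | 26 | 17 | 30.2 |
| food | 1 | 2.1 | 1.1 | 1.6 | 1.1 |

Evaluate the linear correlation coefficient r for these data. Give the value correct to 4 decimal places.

-0.8186

n = 5, Σx = 116, Σy = 6.9, Σx² = 2817.46, Σy² = 10.39, Σxy = 151.51
nΣxy − ΣxΣy = 757.55 − 800.4 = -42.85
nΣx² − (Σx)² = 14087.3 − 13456 = 631.3; nΣy² − (Σy)² = 51.95 − 47.61 = 4.34
r = -42.85 / √(631.3 × 4.34) = -42.85 / 52.3435 ≈ -0.8186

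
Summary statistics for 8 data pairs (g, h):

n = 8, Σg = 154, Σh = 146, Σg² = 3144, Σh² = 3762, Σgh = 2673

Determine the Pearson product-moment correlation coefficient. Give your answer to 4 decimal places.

-0.3098

r = (nΣgh − ΣgΣh) / √[(nΣg² − (Σg)²)(nΣh² − (Σh)²)]
Numerator: 8×2673 − 154×146 = -1100
Denominator: √[(25152 − 23716)(30096 − 21316)] = √[1436 × 8780] = 3550.7858
r = -1100 / 3550.7858 ≈ -0.3098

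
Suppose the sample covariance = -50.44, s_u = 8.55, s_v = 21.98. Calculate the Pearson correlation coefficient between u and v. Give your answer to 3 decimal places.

-0.268

r = Cov(u,v) / (s_u · s_v) = -50.44 / (8.55 × 21.98)
  = -50.44 / 187.9290 ≈ -0.268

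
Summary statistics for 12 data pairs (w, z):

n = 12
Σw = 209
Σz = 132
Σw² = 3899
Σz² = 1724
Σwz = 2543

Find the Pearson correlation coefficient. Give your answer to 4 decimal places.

0.9194

r = (nΣwz − ΣwΣz) / √[(nΣw² − (Σw)²)(nΣz² − (Σz)²)]
Numerator: 12×2543 − 209×132 = 2928
Denominator: √[(46788 − 43681)(20688 − 17424)] = √[3107 × 3264] = 3184.5326
r = 2928 / 3184.5326 ≈ 0.9194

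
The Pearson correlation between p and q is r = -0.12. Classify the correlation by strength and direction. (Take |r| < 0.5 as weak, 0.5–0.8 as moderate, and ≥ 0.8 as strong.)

weak negative

r = -0.12 < 0 so the relationship is negative.
|r| = 0.12, which falls in the weak range.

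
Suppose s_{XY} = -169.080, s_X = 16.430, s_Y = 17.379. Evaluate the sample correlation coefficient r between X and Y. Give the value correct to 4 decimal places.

-0.5921

r = Cov(X,Y) / (s_X · s_Y) = -169.080 / (16.430 × 17.379)
  = -169.080 / 285.5370 ≈ -0.5921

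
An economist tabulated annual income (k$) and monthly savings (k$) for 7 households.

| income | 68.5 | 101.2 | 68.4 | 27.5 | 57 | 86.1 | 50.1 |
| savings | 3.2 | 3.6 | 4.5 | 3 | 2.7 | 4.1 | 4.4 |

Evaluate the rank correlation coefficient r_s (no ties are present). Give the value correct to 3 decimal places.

Rank income: 5, 7, 4, 1, 3, 6, 2
Rank savings: 3, 4, 7, 2, 1, 5, 6
d = rank(income) − rank(savings): 2, 3, -3, -1, 2, 1, -4; Σd² = 44
ρ = 1 − 6Σd² / [n(n²−1)] = 1 − 6×44 / (7×48) = 1 − 264/336 ≈ 0.214

0.214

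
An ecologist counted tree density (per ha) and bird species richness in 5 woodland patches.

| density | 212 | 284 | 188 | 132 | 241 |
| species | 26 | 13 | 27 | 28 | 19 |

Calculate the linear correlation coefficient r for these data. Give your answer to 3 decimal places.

n = 5, Σx = 1057, Σy = 113, Σx² = 236449, Σy² = 2719, Σxy = 22555
nΣxy − ΣxΣy = 112775 − 119441 = -6666
nΣx² − (Σx)² = 1182245 − 1117249 = 64996; nΣy² − (Σy)² = 13595 − 12769 = 826
r = -6666 / √(64996 × 826) = -6666 / 7327.1206 ≈ -0.910

-0.910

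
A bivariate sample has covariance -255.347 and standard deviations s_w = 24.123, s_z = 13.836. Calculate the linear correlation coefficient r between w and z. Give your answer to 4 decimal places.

r = Cov(w,z) / (s_w · s_z) = -255.347 / (24.123 × 13.836)
  = -255.347 / 333.7658 ≈ -0.7650

-0.7650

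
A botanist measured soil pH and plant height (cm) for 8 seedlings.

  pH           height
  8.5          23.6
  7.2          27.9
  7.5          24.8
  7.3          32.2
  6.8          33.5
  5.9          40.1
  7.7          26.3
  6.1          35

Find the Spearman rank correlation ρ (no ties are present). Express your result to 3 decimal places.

Rank pH: 8, 4, 6, 5, 3, 1, 7, 2
Rank height: 1, 4, 2, 5, 6, 8, 3, 7
d = rank(pH) − rank(height): 7, 0, 4, 0, -3, -7, 4, -5; Σd² = 164
ρ = 1 − 6Σd² / [n(n²−1)] = 1 − 6×164 / (8×63) = 1 − 984/504 ≈ -0.952

-0.952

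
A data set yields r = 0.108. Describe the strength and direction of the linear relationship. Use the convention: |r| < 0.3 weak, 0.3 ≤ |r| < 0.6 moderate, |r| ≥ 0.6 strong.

weak positive

r = 0.108 > 0 so the relationship is positive.
|r| = 0.108, which falls in the weak range.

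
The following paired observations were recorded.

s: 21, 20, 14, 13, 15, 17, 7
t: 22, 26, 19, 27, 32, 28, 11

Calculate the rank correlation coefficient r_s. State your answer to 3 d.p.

0.286

Rank s: 7, 6, 3, 2, 4, 5, 1
Rank t: 3, 4, 2, 5, 7, 6, 1
d = rank(s) − rank(t): 4, 2, 1, -3, -3, -1, 0; Σd² = 40
ρ = 1 − 6Σd² / [n(n²−1)] = 1 − 6×40 / (7×48) = 1 − 240/336 ≈ 0.286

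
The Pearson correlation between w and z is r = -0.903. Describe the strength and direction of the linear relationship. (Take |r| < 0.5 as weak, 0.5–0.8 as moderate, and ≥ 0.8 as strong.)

strong negative

r = -0.903 < 0 so the relationship is negative.
|r| = 0.903, which falls in the strong range.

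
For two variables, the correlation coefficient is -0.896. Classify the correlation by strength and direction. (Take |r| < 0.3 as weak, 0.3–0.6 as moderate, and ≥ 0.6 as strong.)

strong negative

r = -0.896 < 0 so the relationship is negative.
|r| = 0.896, which falls in the strong range.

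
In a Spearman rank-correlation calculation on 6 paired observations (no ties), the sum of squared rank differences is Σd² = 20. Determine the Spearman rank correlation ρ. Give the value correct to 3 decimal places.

ρ = 1 − 6Σd² / [n(n²−1)] = 1 − 6×20 / (6×35)
  = 1 − 120/210 = 1 − 0.5714 ≈ 0.429

0.429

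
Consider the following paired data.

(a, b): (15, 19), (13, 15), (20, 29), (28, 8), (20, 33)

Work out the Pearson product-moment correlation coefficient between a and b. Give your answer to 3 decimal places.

-0.223

n = 5, Σa = 96, Σb = 104, Σa² = 1978, Σb² = 2580, Σab = 1944
nΣab − ΣaΣb = 9720 − 9984 = -264
nΣa² − (Σa)² = 9890 − 9216 = 674; nΣb² − (Σb)² = 12900 − 10816 = 2084
r = -264 / √(674 × 2084) = -264 / 1185.1650 ≈ -0.223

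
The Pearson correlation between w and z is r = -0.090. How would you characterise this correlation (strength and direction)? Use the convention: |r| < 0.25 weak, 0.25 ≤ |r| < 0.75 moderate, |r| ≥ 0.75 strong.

r = -0.090 < 0 so the relationship is negative.
|r| = 0.090, which falls in the weak range.

weak negative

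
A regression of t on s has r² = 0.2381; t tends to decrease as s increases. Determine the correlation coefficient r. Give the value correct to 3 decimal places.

-0.488

|r| = √0.2381 = 0.488
The association is negative, so r = −0.488.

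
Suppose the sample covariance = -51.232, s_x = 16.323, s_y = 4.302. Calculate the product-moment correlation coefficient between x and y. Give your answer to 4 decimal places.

r = Cov(x,y) / (s_x · s_y) = -51.232 / (16.323 × 4.302)
  = -51.232 / 70.2215 ≈ -0.7296

-0.7296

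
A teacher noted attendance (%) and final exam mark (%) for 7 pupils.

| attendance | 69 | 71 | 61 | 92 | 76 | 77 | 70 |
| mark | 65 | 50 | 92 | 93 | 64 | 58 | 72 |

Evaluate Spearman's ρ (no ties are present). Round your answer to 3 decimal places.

Rank attendance: 2, 4, 1, 7, 5, 6, 3
Rank mark: 4, 1, 6, 7, 3, 2, 5
d = rank(attendance) − rank(mark): -2, 3, -5, 0, 2, 4, -2; Σd² = 62
ρ = 1 − 6Σd² / [n(n²−1)] = 1 − 6×62 / (7×48) = 1 − 372/336 ≈ -0.107

-0.107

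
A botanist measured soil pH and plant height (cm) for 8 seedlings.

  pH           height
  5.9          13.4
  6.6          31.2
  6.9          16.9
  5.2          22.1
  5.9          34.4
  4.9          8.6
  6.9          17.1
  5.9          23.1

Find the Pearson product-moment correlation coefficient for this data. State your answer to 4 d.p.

0.2410

n = 8, Σx = 48.2, Σy = 166.8, Σx² = 294.26, Σy² = 4010.36, Σxy = 1015.89
nΣxy − ΣxΣy = 8127.12 − 8039.76 = 87.36
nΣx² − (Σx)² = 2354.08 − 2323.24 = 30.84; nΣy² − (Σy)² = 32082.88 − 27822.24 = 4260.64
r = 87.36 / √(30.84 × 4260.64) = 87.36 / 362.4888 ≈ 0.2410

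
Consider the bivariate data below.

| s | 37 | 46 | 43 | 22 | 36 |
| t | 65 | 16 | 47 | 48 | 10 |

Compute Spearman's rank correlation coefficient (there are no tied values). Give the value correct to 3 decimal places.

-0.200

Rank s: 3, 5, 4, 1, 2
Rank t: 5, 2, 3, 4, 1
d = rank(s) − rank(t): -2, 3, 1, -3, 1; Σd² = 24
ρ = 1 − 6Σd² / [n(n²−1)] = 1 − 6×24 / (5×24) = 1 − 144/120 ≈ -0.200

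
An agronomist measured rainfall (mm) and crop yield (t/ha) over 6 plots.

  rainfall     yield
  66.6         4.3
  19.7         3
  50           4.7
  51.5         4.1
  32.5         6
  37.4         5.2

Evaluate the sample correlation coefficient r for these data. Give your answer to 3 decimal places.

0.102

n = 6, Σx = 257.7, Σy = 27.3, Σx² = 12430.91, Σy² = 129.43, Σxy = 1181.11
nΣxy − ΣxΣy = 7086.66 − 7035.21 = 51.45
nΣx² − (Σx)² = 74585.46 − 66409.29 = 8176.17; nΣy² − (Σy)² = 776.58 − 745.29 = 31.29
r = 51.45 / √(8176.17 × 31.29) = 51.45 / 505.7987 ≈ 0.102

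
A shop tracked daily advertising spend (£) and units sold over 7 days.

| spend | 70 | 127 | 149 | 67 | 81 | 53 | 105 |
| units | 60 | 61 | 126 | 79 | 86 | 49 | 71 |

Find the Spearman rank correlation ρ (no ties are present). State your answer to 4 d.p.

Rank spend: 3, 6, 7, 2, 4, 1, 5
Rank units: 2, 3, 7, 5, 6, 1, 4
d = rank(spend) − rank(units): 1, 3, 0, -3, -2, 0, 1; Σd² = 24
ρ = 1 − 6Σd² / [n(n²−1)] = 1 − 6×24 / (7×48) = 1 − 144/336 ≈ 0.5714

0.5714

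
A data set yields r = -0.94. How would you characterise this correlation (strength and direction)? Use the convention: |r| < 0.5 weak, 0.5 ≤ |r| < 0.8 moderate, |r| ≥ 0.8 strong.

r = -0.94 < 0 so the relationship is negative.
|r| = 0.94, which falls in the strong range.

strong negative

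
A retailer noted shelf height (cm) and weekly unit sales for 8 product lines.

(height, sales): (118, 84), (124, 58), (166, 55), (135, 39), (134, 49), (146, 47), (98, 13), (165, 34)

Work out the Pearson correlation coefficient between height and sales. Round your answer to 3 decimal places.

n = 8, Σx = 1086, Σy = 379, Σx² = 151182, Σy² = 20901, Σxy = 51811
nΣxy − ΣxΣy = 414488 − 411594 = 2894
nΣx² − (Σx)² = 1209456 − 1179396 = 30060; nΣy² − (Σy)² = 167208 − 143641 = 23567
r = 2894 / √(30060 × 23567) = 2894 / 26616.2360 ≈ 0.109

0.109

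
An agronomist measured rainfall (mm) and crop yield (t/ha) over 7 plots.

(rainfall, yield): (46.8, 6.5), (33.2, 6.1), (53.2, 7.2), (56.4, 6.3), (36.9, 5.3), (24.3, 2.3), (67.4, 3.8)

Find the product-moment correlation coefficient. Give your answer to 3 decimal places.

n = 7, Σx = 318.2, Σy = 37.5, Σx² = 15798.54, Σy² = 218.81, Σxy = 1752.66
nΣxy − ΣxΣy = 12268.62 − 11932.5 = 336.12
nΣx² − (Σx)² = 110589.78 − 101251.24 = 9338.54; nΣy² − (Σy)² = 1531.67 − 1406.25 = 125.42
r = 336.12 / √(9338.54 × 125.42) = 336.12 / 1082.2383 ≈ 0.311

0.311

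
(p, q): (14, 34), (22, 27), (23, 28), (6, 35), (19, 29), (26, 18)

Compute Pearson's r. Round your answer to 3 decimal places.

-0.865

n = 6, Σp = 110, Σq = 171, Σp² = 2282, Σq² = 5059, Σpq = 2943
nΣpq − ΣpΣq = 17658 − 18810 = -1152
nΣp² − (Σp)² = 13692 − 12100 = 1592; nΣq² − (Σq)² = 30354 − 29241 = 1113
r = -1152 / √(1592 × 1113) = -1152 / 1331.1258 ≈ -0.865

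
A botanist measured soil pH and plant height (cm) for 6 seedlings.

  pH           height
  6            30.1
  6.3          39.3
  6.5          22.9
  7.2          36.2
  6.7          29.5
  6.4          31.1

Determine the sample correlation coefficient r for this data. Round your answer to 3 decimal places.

0.178

n = 6, Σx = 39.1, Σy = 189.1, Σx² = 255.63, Σy² = 6122.81, Σxy = 1234.37
nΣxy − ΣxΣy = 7406.22 − 7393.81 = 12.41
nΣx² − (Σx)² = 1533.78 − 1528.81 = 4.97; nΣy² − (Σy)² = 36736.86 − 35758.81 = 978.05
r = 12.41 / √(4.97 × 978.05) = 12.41 / 69.7202 ≈ 0.178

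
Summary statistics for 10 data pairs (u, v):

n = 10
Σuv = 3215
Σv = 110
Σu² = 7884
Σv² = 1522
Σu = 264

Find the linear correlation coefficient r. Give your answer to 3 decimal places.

r = (nΣuv − ΣuΣv) / √[(nΣu² − (Σu)²)(nΣv² − (Σv)²)]
Numerator: 10×3215 − 264×110 = 3110
Denominator: √[(78840 − 69696)(15220 − 12100)] = √[9144 × 3120] = 5341.2807
r = 3110 / 5341.2807 ≈ 0.582

0.582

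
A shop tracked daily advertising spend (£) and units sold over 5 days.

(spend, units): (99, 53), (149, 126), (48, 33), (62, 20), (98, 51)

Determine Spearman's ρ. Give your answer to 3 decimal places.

0.900

Rank spend: 4, 5, 1, 2, 3
Rank units: 4, 5, 2, 1, 3
d = rank(spend) − rank(units): 0, 0, -1, 1, 0; Σd² = 2
ρ = 1 − 6Σd² / [n(n²−1)] = 1 − 6×2 / (5×24) = 1 − 12/120 ≈ 0.900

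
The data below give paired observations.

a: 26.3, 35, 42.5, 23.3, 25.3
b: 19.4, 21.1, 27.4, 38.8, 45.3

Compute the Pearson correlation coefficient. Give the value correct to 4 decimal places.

-0.4655

n = 5, Σa = 152.4, Σb = 152, Σa² = 4905.92, Σb² = 5129.86, Σab = 4463.35
nΣab − ΣaΣb = 22316.75 − 23164.8 = -848.05
nΣa² − (Σa)² = 24529.6 − 23225.76 = 1303.84; nΣb² − (Σb)² = 25649.3 − 23104 = 2545.3
r = -848.05 / √(1303.84 × 2545.3) = -848.05 / 1821.7201 ≈ -0.4655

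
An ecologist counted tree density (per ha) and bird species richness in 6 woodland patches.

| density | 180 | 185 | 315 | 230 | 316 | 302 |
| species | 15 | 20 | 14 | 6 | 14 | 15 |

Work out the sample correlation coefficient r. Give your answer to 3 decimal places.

n = 6, Σx = 1528, Σy = 84, Σx² = 409810, Σy² = 1278, Σxy = 21144
nΣxy − ΣxΣy = 126864 − 128352 = -1488
nΣx² − (Σx)² = 2458860 − 2334784 = 124076; nΣy² − (Σy)² = 7668 − 7056 = 612
r = -1488 / √(124076 × 612) = -1488 / 8714.0411 ≈ -0.171

-0.171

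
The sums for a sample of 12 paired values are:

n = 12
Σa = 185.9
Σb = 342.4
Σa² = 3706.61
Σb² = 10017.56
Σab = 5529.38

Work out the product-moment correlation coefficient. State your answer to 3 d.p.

0.497

r = (nΣab − ΣaΣb) / √[(nΣa² − (Σa)²)(nΣb² − (Σb)²)]
Numerator: 12×5529.38 − 185.9×342.4 = 2700.4
Denominator: √[(44479.32 − 34558.81)(120210.72 − 117237.76)] = √[9920.51 × 2972.96] = 5430.7715
r = 2700.4 / 5430.7715 ≈ 0.497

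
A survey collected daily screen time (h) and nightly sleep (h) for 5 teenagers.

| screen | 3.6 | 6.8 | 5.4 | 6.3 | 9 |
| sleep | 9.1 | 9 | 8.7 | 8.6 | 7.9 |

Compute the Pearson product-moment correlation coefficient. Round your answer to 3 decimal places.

n = 5, Σx = 31.1, Σy = 43.3, Σx² = 209.05, Σy² = 375.87, Σxy = 266.22
nΣxy − ΣxΣy = 1331.1 − 1346.63 = -15.53
nΣx² − (Σx)² = 1045.25 − 967.21 = 78.04; nΣy² − (Σy)² = 1879.35 − 1874.89 = 4.46
r = -15.53 / √(78.04 × 4.46) = -15.53 / 18.6563 ≈ -0.832

-0.832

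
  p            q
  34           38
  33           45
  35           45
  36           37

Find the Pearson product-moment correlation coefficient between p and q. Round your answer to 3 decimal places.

n = 4, Σp = 138, Σq = 165, Σp² = 4766, Σq² = 6863, Σpq = 5684
nΣpq − ΣpΣq = 22736 − 22770 = -34
nΣp² − (Σp)² = 19064 − 19044 = 20; nΣq² − (Σq)² = 27452 − 27225 = 227
r = -34 / √(20 × 227) = -34 / 67.3795 ≈ -0.505

-0.505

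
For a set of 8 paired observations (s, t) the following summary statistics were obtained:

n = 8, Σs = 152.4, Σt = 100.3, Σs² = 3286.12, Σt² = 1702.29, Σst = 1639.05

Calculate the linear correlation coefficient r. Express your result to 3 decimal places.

-0.658

r = (nΣst − ΣsΣt) / √[(nΣs² − (Σs)²)(nΣt² − (Σt)²)]
Numerator: 8×1639.05 − 152.4×100.3 = -2173.32
Denominator: √[(26288.96 − 23225.76)(13618.32 − 10060.09)] = √[3063.2 × 3558.23] = 3301.4497
r = -2173.32 / 3301.4497 ≈ -0.658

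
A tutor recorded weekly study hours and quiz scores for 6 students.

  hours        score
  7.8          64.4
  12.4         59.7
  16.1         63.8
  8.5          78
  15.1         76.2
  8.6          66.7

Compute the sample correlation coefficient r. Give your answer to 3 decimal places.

-0.076

n = 6, Σx = 68.5, Σy = 408.8, Σx² = 848.03, Σy² = 28121.22, Σxy = 4657.02
nΣxy − ΣxΣy = 27942.12 − 28002.8 = -60.68
nΣx² − (Σx)² = 5088.18 − 4692.25 = 395.93; nΣy² − (Σy)² = 168727.32 − 167117.44 = 1609.88
r = -60.68 / √(395.93 × 1609.88) = -60.68 / 798.3732 ≈ -0.076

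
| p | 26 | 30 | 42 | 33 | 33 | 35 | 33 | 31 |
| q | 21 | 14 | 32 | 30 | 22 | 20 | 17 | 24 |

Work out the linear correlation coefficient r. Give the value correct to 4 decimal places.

n = 8, Σp = 263, Σq = 180, Σp² = 8793, Σq² = 4310, Σpq = 6031
nΣpq − ΣpΣq = 48248 − 47340 = 908
nΣp² − (Σp)² = 70344 − 69169 = 1175; nΣq² − (Σq)² = 34480 − 32400 = 2080
r = 908 / √(1175 × 2080) = 908 / 1563.3298 ≈ 0.5808

0.5808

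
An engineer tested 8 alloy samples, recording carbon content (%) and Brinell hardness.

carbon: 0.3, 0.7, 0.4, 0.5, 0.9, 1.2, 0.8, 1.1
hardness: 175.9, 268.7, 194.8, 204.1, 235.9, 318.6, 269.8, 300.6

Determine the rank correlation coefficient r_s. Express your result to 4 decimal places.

Rank carbon: 1, 4, 2, 3, 6, 8, 5, 7
Rank hardness: 1, 5, 2, 3, 4, 8, 6, 7
d = rank(carbon) − rank(hardness): 0, -1, 0, 0, 2, 0, -1, 0; Σd² = 6
ρ = 1 − 6Σd² / [n(n²−1)] = 1 − 6×6 / (8×63) = 1 − 36/504 ≈ 0.9286

0.9286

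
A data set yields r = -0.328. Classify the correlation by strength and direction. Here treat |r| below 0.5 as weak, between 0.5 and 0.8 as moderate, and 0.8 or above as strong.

weak negative

r = -0.328 < 0 so the relationship is negative.
|r| = 0.328, which falls in the weak range.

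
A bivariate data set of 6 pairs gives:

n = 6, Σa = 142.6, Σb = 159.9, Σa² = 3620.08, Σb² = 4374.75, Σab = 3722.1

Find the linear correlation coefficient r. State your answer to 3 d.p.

r = (nΣab − ΣaΣb) / √[(nΣa² − (Σa)²)(nΣb² − (Σb)²)]
Numerator: 6×3722.1 − 142.6×159.9 = -469.14
Denominator: √[(21720.48 − 20334.76)(26248.5 − 25568.01)] = √[1385.72 × 680.49] = 971.0657
r = -469.14 / 971.0657 ≈ -0.483

-0.483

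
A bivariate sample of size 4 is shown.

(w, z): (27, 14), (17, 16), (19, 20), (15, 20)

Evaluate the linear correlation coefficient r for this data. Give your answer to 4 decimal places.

n = 4, Σw = 78, Σz = 70, Σw² = 1604, Σz² = 1252, Σwz = 1330
nΣwz − ΣwΣz = 5320 − 5460 = -140
nΣw² − (Σw)² = 6416 − 6084 = 332; nΣz² − (Σz)² = 5008 − 4900 = 108
r = -140 / √(332 × 108) = -140 / 189.3568 ≈ -0.7393

-0.7393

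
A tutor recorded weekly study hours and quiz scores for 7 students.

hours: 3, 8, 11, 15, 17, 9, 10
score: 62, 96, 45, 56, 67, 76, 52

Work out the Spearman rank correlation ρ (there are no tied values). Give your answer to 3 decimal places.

Rank hours: 1, 2, 5, 6, 7, 3, 4
Rank score: 4, 7, 1, 3, 5, 6, 2
d = rank(hours) − rank(score): -3, -5, 4, 3, 2, -3, 2; Σd² = 76
ρ = 1 − 6Σd² / [n(n²−1)] = 1 − 6×76 / (7×48) = 1 − 456/336 ≈ -0.357

-0.357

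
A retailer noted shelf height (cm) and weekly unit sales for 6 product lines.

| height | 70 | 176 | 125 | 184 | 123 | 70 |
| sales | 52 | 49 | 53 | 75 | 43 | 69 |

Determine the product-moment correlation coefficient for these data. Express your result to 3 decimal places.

0.097

n = 6, Σx = 748, Σy = 341, Σx² = 105386, Σy² = 20149, Σxy = 42808
nΣxy − ΣxΣy = 256848 − 255068 = 1780
nΣx² − (Σx)² = 632316 − 559504 = 72812; nΣy² − (Σy)² = 120894 − 116281 = 4613
r = 1780 / √(72812 × 4613) = 1780 / 18327.0771 ≈ 0.097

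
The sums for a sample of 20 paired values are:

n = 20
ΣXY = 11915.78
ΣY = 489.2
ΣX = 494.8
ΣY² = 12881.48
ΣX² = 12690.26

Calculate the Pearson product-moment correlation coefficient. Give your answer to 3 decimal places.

r = (nΣXY − ΣXΣY) / √[(nΣX² − (ΣX)²)(nΣY² − (ΣY)²)]
Numerator: 20×11915.78 − 494.8×489.2 = -3740.56
Denominator: √[(253805.2 − 244827.04)(257629.6 − 239316.64)] = √[8978.16 × 18312.96] = 12822.5070
r = -3740.56 / 12822.5070 ≈ -0.292

-0.292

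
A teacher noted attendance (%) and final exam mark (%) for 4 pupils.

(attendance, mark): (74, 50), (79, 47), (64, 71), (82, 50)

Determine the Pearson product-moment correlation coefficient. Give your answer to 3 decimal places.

n = 4, Σx = 299, Σy = 218, Σx² = 22537, Σy² = 12250, Σxy = 16057
nΣxy − ΣxΣy = 64228 − 65182 = -954
nΣx² − (Σx)² = 90148 − 89401 = 747; nΣy² − (Σy)² = 49000 − 47524 = 1476
r = -954 / √(747 × 1476) = -954 / 1050.0343 ≈ -0.909

-0.909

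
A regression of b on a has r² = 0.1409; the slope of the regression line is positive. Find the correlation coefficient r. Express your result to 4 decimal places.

0.3754

|r| = √0.1409 = 0.3754
The association is positive, so r = 0.3754.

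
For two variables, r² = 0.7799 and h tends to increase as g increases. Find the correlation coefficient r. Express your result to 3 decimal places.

|r| = √0.7799 = 0.883
The association is positive, so r = 0.883.

0.883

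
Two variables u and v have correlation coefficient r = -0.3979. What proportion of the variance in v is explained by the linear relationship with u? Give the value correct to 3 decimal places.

r² = (-0.3979)² = 0.158

0.158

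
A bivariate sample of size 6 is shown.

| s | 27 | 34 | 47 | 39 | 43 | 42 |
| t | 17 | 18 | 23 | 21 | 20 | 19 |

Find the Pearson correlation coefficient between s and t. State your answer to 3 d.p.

0.856

n = 6, Σs = 232, Σt = 118, Σs² = 9228, Σt² = 2344, Σst = 4629
nΣst − ΣsΣt = 27774 − 27376 = 398
nΣs² − (Σs)² = 55368 − 53824 = 1544; nΣt² − (Σt)² = 14064 − 13924 = 140
r = 398 / √(1544 × 140) = 398 / 464.9301 ≈ 0.856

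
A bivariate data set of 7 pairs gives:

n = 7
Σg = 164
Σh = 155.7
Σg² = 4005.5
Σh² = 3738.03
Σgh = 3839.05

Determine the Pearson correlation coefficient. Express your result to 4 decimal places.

0.9029

r = (nΣgh − ΣgΣh) / √[(nΣg² − (Σg)²)(nΣh² − (Σh)²)]
Numerator: 7×3839.05 − 164×155.7 = 1338.55
Denominator: √[(28038.5 − 26896)(26166.21 − 24242.49)] = √[1142.5 × 1923.72] = 1482.5148
r = 1338.55 / 1482.5148 ≈ 0.9029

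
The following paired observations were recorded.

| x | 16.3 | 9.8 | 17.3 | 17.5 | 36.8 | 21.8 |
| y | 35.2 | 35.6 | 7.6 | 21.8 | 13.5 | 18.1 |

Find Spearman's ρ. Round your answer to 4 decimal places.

Rank x: 2, 1, 3, 4, 6, 5
Rank y: 5, 6, 1, 4, 2, 3
d = rank(x) − rank(y): -3, -5, 2, 0, 4, 2; Σd² = 58
ρ = 1 − 6Σd² / [n(n²−1)] = 1 − 6×58 / (6×35) = 1 − 348/210 ≈ -0.6571

-0.6571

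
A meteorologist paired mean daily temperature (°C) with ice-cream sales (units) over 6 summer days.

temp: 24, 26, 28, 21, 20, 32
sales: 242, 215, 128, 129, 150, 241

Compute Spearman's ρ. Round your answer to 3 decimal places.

0.143

Rank temp: 3, 4, 5, 2, 1, 6
Rank sales: 6, 4, 1, 2, 3, 5
d = rank(temp) − rank(sales): -3, 0, 4, 0, -2, 1; Σd² = 30
ρ = 1 − 6Σd² / [n(n²−1)] = 1 − 6×30 / (6×35) = 1 − 180/210 ≈ 0.143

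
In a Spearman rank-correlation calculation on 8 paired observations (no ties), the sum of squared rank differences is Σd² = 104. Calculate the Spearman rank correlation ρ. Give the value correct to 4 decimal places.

ρ = 1 − 6Σd² / [n(n²−1)] = 1 − 6×104 / (8×63)
  = 1 − 624/504 = 1 − 1.23810 ≈ -0.2381

-0.2381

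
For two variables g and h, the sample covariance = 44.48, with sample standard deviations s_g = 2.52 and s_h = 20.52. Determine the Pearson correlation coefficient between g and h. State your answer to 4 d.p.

r = Cov(g,h) / (s_g · s_h) = 44.48 / (2.52 × 20.52)
  = 44.48 / 51.7104 ≈ 0.8602

0.8602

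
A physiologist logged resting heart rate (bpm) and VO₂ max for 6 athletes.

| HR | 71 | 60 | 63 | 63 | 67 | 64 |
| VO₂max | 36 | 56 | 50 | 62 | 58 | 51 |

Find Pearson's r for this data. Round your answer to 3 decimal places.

-0.682

n = 6, Σx = 388, Σy = 313, Σx² = 25164, Σy² = 16741, Σxy = 20122
nΣxy − ΣxΣy = 120732 − 121444 = -712
nΣx² − (Σx)² = 150984 − 150544 = 440; nΣy² − (Σy)² = 100446 − 97969 = 2477
r = -712 / √(440 × 2477) = -712 / 1043.9732 ≈ -0.682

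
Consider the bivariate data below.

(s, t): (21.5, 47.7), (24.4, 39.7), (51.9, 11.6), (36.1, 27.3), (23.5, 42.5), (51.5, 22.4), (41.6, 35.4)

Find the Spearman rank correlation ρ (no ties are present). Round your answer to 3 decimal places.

Rank s: 1, 3, 7, 4, 2, 6, 5
Rank t: 7, 5, 1, 3, 6, 2, 4
d = rank(s) − rank(t): -6, -2, 6, 1, -4, 4, 1; Σd² = 110
ρ = 1 − 6Σd² / [n(n²−1)] = 1 − 6×110 / (7×48) = 1 − 660/336 ≈ -0.964

-0.964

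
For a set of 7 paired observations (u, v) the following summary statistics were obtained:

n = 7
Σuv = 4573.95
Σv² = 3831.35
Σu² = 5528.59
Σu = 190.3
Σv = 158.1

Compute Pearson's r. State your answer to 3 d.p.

r = (nΣuv − ΣuΣv) / √[(nΣu² − (Σu)²)(nΣv² − (Σv)²)]
Numerator: 7×4573.95 − 190.3×158.1 = 1931.22
Denominator: √[(38700.13 − 36214.09)(26819.45 − 24995.61)] = √[2486.04 × 1823.84] = 2129.3518
r = 1931.22 / 2129.3518 ≈ 0.907

0.907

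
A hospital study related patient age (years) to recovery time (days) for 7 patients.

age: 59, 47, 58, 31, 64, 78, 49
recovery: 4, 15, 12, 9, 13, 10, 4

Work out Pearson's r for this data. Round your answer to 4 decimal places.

n = 7, Σx = 386, Σy = 67, Σx² = 22596, Σy² = 751, Σxy = 3724
nΣxy − ΣxΣy = 26068 − 25862 = 206
nΣx² − (Σx)² = 158172 − 148996 = 9176; nΣy² − (Σy)² = 5257 − 4489 = 768
r = 206 / √(9176 × 768) = 206 / 2654.6503 ≈ 0.0776

0.0776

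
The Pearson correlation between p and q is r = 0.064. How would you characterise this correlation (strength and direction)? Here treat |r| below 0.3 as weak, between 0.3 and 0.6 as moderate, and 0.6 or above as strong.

r = 0.064 > 0 so the relationship is positive.
|r| = 0.064, which falls in the weak range.

weak positive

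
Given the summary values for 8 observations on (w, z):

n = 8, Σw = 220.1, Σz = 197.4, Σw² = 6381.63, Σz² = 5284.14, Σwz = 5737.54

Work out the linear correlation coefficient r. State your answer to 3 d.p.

r = (nΣwz − ΣwΣz) / √[(nΣw² − (Σw)²)(nΣz² − (Σz)²)]
Numerator: 8×5737.54 − 220.1×197.4 = 2452.58
Denominator: √[(51053.04 − 48444.01)(42273.12 − 38966.76)] = √[2609.03 × 3306.36] = 2937.0721
r = 2452.58 / 2937.0721 ≈ 0.835

0.835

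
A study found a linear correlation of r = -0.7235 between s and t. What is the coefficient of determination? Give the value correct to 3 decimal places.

r² = (-0.7235)² = 0.523

0.523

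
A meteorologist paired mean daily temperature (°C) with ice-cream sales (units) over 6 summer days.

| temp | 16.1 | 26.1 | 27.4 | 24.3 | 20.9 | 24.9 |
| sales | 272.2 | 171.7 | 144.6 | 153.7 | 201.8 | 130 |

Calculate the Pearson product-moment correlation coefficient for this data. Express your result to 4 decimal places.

-0.9212

n = 6, Σx = 139.7, Σy = 1074, Σx² = 3338.49, Σy² = 205729.82, Σxy = 24015.36
nΣxy − ΣxΣy = 144092.16 − 150037.8 = -5945.64
nΣx² − (Σx)² = 20030.94 − 19516.09 = 514.85; nΣy² − (Σy)² = 1234378.92 − 1153476 = 80902.92
r = -5945.64 / √(514.85 × 80902.92) = -5945.64 / 6453.9033 ≈ -0.9212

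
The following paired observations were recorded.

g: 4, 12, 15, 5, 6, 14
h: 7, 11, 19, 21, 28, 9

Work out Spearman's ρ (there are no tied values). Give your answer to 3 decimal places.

0.086

Rank g: 1, 4, 6, 2, 3, 5
Rank h: 1, 3, 4, 5, 6, 2
d = rank(g) − rank(h): 0, 1, 2, -3, -3, 3; Σd² = 32
ρ = 1 − 6Σd² / [n(n²−1)] = 1 − 6×32 / (6×35) = 1 − 192/210 ≈ 0.086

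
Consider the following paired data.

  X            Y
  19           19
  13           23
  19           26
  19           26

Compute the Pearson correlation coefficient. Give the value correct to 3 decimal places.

n = 4, ΣX = 70, ΣY = 94, ΣX² = 1252, ΣY² = 2242, ΣXY = 1648
nΣXY − ΣXΣY = 6592 − 6580 = 12
nΣX² − (ΣX)² = 5008 − 4900 = 108; nΣY² − (ΣY)² = 8968 − 8836 = 132
r = 12 / √(108 × 132) = 12 / 119.3985 ≈ 0.101

0.101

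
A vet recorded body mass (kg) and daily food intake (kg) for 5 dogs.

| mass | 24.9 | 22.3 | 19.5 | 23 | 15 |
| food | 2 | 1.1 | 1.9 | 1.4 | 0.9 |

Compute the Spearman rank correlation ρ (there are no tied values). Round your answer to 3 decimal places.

Rank mass: 5, 3, 2, 4, 1
Rank food: 5, 2, 4, 3, 1
d = rank(mass) − rank(food): 0, 1, -2, 1, 0; Σd² = 6
ρ = 1 − 6Σd² / [n(n²−1)] = 1 − 6×6 / (5×24) = 1 − 36/120 ≈ 0.700

0.700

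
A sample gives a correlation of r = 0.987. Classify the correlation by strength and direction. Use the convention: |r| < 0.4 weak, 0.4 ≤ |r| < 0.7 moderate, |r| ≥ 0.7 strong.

strong positive

r = 0.987 > 0 so the relationship is positive.
|r| = 0.987, which falls in the strong range.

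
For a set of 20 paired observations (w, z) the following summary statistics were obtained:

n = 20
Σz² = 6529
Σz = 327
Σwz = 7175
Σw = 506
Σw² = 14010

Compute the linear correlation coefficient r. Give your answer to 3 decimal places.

-0.919

r = (nΣwz − ΣwΣz) / √[(nΣw² − (Σw)²)(nΣz² − (Σz)²)]
Numerator: 20×7175 − 506×327 = -21962
Denominator: √[(280200 − 256036)(130580 − 106929)] = √[24164 × 23651] = 23906.1240
r = -21962 / 23906.1240 ≈ -0.919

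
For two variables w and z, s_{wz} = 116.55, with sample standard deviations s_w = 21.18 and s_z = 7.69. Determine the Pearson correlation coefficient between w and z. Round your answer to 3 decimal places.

r = Cov(w,z) / (s_w · s_z) = 116.55 / (21.18 × 7.69)
  = 116.55 / 162.8742 ≈ 0.716

0.716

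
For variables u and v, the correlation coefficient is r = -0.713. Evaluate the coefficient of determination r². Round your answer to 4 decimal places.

0.5084

r² = (-0.713)² = 0.5084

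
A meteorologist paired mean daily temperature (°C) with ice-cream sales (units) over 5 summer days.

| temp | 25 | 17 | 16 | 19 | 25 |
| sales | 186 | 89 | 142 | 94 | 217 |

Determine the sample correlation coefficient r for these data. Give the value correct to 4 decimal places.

n = 5, Σx = 102, Σy = 728, Σx² = 2156, Σy² = 118606, Σxy = 15646
nΣxy − ΣxΣy = 78230 − 74256 = 3974
nΣx² − (Σx)² = 10780 − 10404 = 376; nΣy² − (Σy)² = 593030 − 529984 = 63046
r = 3974 / √(376 × 63046) = 3974 / 4868.8085 ≈ 0.8162

0.8162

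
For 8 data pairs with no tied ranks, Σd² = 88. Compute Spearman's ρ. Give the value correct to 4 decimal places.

-0.0476

ρ = 1 − 6Σd² / [n(n²−1)] = 1 − 6×88 / (8×63)
  = 1 − 528/504 = 1 − 1.04762 ≈ -0.0476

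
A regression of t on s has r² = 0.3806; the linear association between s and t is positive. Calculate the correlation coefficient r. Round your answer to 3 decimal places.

0.617

|r| = √0.3806 = 0.617
The association is positive, so r = 0.617.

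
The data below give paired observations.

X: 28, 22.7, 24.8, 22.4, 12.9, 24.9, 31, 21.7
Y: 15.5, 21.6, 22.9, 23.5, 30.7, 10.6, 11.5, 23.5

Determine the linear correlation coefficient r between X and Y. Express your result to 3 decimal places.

-0.854

n = 8, ΣX = 188.4, ΣY = 159.8, ΣX² = 4634.4, ΣY² = 3522.82, ΣXY = 3545.06
nΣXY − ΣXΣY = 28360.48 − 30106.32 = -1745.84
nΣX² − (ΣX)² = 37075.2 − 35494.56 = 1580.64; nΣY² − (ΣY)² = 28182.56 − 25536.04 = 2646.52
r = -1745.84 / √(1580.64 × 2646.52) = -1745.84 / 2045.2861 ≈ -0.854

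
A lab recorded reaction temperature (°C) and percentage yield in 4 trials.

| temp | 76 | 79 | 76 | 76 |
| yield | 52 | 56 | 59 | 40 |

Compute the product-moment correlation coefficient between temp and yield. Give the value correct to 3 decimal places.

n = 4, Σx = 307, Σy = 207, Σx² = 23569, Σy² = 10921, Σxy = 15900
nΣxy − ΣxΣy = 63600 − 63549 = 51
nΣx² − (Σx)² = 94276 − 94249 = 27; nΣy² − (Σy)² = 43684 − 42849 = 835
r = 51 / √(27 × 835) = 51 / 150.1499 ≈ 0.340

0.340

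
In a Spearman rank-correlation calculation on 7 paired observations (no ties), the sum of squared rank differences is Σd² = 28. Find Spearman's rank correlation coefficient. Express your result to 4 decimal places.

0.5000

ρ = 1 − 6Σd² / [n(n²−1)] = 1 − 6×28 / (7×48)
  = 1 − 168/336 = 1 − 0.50000 ≈ 0.5000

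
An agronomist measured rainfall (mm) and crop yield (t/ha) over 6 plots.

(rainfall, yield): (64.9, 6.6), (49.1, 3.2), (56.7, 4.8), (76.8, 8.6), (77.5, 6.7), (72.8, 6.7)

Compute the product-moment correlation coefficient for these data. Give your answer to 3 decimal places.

0.916

n = 6, Σx = 397.8, Σy = 36.6, Σx² = 27042.04, Σy² = 240.58, Σxy = 2525.11
nΣxy − ΣxΣy = 15150.66 − 14559.48 = 591.18
nΣx² − (Σx)² = 162252.24 − 158244.84 = 4007.4; nΣy² − (Σy)² = 1443.48 − 1339.56 = 103.92
r = 591.18 / √(4007.4 × 103.92) = 591.18 / 645.3286 ≈ 0.916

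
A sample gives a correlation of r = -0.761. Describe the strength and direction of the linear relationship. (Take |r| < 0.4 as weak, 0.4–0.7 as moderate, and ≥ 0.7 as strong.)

r = -0.761 < 0 so the relationship is negative.
|r| = 0.761, which falls in the strong range.

strong negative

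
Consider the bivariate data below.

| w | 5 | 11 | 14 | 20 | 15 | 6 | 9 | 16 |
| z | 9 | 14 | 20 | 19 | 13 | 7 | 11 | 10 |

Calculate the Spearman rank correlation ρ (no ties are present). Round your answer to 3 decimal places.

Rank w: 1, 4, 5, 8, 6, 2, 3, 7
Rank z: 2, 6, 8, 7, 5, 1, 4, 3
d = rank(w) − rank(z): -1, -2, -3, 1, 1, 1, -1, 4; Σd² = 34
ρ = 1 − 6Σd² / [n(n²−1)] = 1 − 6×34 / (8×63) = 1 − 204/504 ≈ 0.595

0.595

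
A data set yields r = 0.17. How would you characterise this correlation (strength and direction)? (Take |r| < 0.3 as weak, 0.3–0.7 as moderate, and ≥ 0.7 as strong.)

weak positive

r = 0.17 > 0 so the relationship is positive.
|r| = 0.17, which falls in the weak range.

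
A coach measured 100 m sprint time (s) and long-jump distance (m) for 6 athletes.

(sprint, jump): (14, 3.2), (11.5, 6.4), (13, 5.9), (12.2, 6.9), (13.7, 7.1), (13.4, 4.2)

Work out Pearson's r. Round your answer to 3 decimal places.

n = 6, Σx = 77.8, Σy = 33.7, Σx² = 1013.34, Σy² = 201.67, Σxy = 432.83
nΣxy − ΣxΣy = 2596.98 − 2621.86 = -24.88
nΣx² − (Σx)² = 6080.04 − 6052.84 = 27.2; nΣy² − (Σy)² = 1210.02 − 1135.69 = 74.33
r = -24.88 / √(27.2 × 74.33) = -24.88 / 44.9642 ≈ -0.553

-0.553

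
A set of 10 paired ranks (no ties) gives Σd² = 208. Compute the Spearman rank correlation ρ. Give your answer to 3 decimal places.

-0.261

ρ = 1 − 6Σd² / [n(n²−1)] = 1 − 6×208 / (10×99)
  = 1 − 1248/990 = 1 − 1.2606 ≈ -0.261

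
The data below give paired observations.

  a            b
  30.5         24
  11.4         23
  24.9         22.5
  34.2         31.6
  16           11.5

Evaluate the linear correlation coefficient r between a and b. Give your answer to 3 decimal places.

0.669

n = 5, Σa = 117, Σb = 112.6, Σa² = 3105.86, Σb² = 2742.06, Σab = 2819.17
nΣab − ΣaΣb = 14095.85 − 13174.2 = 921.65
nΣa² − (Σa)² = 15529.3 − 13689 = 1840.3; nΣb² − (Σb)² = 13710.3 − 12678.76 = 1031.54
r = 921.65 / √(1840.3 × 1031.54) = 921.65 / 1377.8037 ≈ 0.669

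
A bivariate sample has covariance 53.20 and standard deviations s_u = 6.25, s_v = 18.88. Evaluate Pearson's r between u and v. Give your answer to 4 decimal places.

r = Cov(u,v) / (s_u · s_v) = 53.20 / (6.25 × 18.88)
  = 53.20 / 118.0000 ≈ 0.4508

0.4508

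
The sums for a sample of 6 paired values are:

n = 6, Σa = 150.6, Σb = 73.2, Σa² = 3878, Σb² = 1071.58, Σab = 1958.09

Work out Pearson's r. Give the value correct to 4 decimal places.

0.9133

r = (nΣab − ΣaΣb) / √[(nΣa² − (Σa)²)(nΣb² − (Σb)²)]
Numerator: 6×1958.09 − 150.6×73.2 = 724.62
Denominator: √[(23268 − 22680.36)(6429.48 − 5358.24)] = √[587.64 × 1071.24] = 793.4125
r = 724.62 / 793.4125 ≈ 0.9133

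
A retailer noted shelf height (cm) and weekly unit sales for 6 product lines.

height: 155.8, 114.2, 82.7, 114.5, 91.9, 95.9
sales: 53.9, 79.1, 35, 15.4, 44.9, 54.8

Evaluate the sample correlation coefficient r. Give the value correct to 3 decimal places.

n = 6, Σx = 655, Σy = 283.1, Σx² = 74907.24, Σy² = 15643.23, Σxy = 31470.27
nΣxy − ΣxΣy = 188821.62 − 185430.5 = 3391.12
nΣx² − (Σx)² = 449443.44 − 429025 = 20418.44; nΣy² − (Σy)² = 93859.38 − 80145.61 = 13713.77
r = 3391.12 / √(20418.44 × 13713.77) = 3391.12 / 16733.6126 ≈ 0.203

0.203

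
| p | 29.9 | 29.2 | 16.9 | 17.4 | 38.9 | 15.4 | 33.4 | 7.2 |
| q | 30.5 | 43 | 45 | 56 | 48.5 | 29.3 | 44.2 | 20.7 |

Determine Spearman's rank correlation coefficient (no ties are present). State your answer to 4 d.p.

0.5238

Rank p: 6, 5, 3, 4, 8, 2, 7, 1
Rank q: 3, 4, 6, 8, 7, 2, 5, 1
d = rank(p) − rank(q): 3, 1, -3, -4, 1, 0, 2, 0; Σd² = 40
ρ = 1 − 6Σd² / [n(n²−1)] = 1 − 6×40 / (8×63) = 1 − 240/504 ≈ 0.5238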